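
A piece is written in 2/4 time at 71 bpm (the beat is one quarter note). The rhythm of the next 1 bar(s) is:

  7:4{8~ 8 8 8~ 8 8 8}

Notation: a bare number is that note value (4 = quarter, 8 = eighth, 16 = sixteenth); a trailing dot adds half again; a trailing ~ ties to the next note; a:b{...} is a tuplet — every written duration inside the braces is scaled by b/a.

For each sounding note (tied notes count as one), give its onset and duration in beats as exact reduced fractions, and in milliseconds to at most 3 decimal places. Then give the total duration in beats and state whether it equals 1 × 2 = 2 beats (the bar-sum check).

1) 0.0ms=0b +482.897ms=4/7b
2) 482.897ms=4/7b +241.449ms=2/7b
3) 724.346ms=6/7b +482.897ms=4/7b
4) 1207.243ms=10/7b +241.449ms=2/7b
5) 1448.692ms=12/7b +241.449ms=2/7b
Σ=2b of 2 (71bpm 2/4) — PASS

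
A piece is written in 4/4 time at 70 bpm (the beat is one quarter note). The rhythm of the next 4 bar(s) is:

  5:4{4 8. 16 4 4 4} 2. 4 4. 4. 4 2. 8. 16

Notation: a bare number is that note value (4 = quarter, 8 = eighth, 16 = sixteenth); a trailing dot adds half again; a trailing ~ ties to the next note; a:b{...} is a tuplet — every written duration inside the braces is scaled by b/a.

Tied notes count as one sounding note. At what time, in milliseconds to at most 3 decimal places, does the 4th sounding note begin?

note 4 onset = 8/5b = 1371.429ms

1. 0.0ms @ 0 + 685.714ms (4/5)
2. 685.714ms @ 4/5 + 514.286ms (3/5)
3. 1200.0ms @ 7/5 + 171.429ms (1/5)
4. 1371.429ms @ 8/5 + 685.714ms (4/5)
5. 2057.143ms @ 12/5 + 685.714ms (4/5)
6. 2742.857ms @ 16/5 + 685.714ms (4/5)
7. 3428.571ms @ 4 + 2571.429ms (3)
8. 6000.0ms @ 7 + 857.143ms (1)
9. 6857.143ms @ 8 + 1285.714ms (3/2)
10. 8142.857ms @ 19/2 + 1285.714ms (3/2)
11. 9428.571ms @ 11 + 857.143ms (1)
12. 10285.714ms @ 12 + 2571.429ms (3)
13. 12857.143ms @ 15 + 642.857ms (3/4)
14. 13500.0ms @ 63/4 + 214.286ms (1/4)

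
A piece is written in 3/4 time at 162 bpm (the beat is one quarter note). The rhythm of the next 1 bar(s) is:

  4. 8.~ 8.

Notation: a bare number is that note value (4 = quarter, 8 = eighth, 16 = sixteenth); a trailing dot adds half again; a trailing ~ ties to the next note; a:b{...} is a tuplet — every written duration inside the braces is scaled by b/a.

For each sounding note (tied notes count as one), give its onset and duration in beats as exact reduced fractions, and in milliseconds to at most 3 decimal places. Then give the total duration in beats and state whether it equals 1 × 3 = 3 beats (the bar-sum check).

1) 0.0ms=0b +555.556ms=3/2b
2) 555.556ms=3/2b +555.556ms=3/2b
Σ=3b of 3 (162bpm 3/4) — PASS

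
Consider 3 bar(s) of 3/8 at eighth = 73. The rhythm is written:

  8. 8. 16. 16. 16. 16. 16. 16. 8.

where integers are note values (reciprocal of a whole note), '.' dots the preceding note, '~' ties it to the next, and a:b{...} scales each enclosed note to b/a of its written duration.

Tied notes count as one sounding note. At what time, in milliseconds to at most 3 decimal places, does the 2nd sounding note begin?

1. 0.0ms @ 0 + 1232.877ms (3/2)
2. 1232.877ms @ 3/2 + 1232.877ms (3/2)
3. 2465.753ms @ 3 + 616.438ms (3/4)
4. 3082.192ms @ 15/4 + 616.438ms (3/4)
5. 3698.63ms @ 9/2 + 616.438ms (3/4)
6. 4315.068ms @ 21/4 + 616.438ms (3/4)
7. 4931.507ms @ 6 + 616.438ms (3/4)
8. 5547.945ms @ 27/4 + 616.438ms (3/4)
9. 6164.384ms @ 15/2 + 1232.877ms (3/2)

note 2 onset = 3/2b = 1232.877ms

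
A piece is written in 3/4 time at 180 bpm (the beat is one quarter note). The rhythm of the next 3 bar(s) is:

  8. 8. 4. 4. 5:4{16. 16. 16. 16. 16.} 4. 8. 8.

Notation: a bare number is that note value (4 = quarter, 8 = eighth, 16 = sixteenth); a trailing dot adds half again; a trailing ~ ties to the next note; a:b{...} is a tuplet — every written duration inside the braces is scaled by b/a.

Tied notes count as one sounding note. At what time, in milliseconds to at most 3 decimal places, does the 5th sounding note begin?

note 5 onset = 9/2b = 1500.0ms

1. 0.0ms @ 0 + 250.0ms (3/4)
2. 250.0ms @ 3/4 + 250.0ms (3/4)
3. 500.0ms @ 3/2 + 500.0ms (3/2)
4. 1000.0ms @ 3 + 500.0ms (3/2)
5. 1500.0ms @ 9/2 + 100.0ms (3/10)
6. 1600.0ms @ 24/5 + 100.0ms (3/10)
7. 1700.0ms @ 51/10 + 100.0ms (3/10)
8. 1800.0ms @ 27/5 + 100.0ms (3/10)
9. 1900.0ms @ 57/10 + 100.0ms (3/10)
10. 2000.0ms @ 6 + 500.0ms (3/2)
11. 2500.0ms @ 15/2 + 250.0ms (3/4)
12. 2750.0ms @ 33/4 + 250.0ms (3/4)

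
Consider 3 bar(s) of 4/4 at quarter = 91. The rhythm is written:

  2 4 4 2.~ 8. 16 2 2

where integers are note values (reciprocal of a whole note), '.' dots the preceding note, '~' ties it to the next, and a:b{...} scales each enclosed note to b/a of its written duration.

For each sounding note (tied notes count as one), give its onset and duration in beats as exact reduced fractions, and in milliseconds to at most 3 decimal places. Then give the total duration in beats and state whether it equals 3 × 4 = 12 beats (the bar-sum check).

1) 0.0ms=0b +1318.681ms=2b
2) 1318.681ms=2b +659.341ms=1b
3) 1978.022ms=3b +659.341ms=1b
4) 2637.363ms=4b +2472.527ms=15/4b
5) 5109.89ms=31/4b +164.835ms=1/4b
6) 5274.725ms=8b +1318.681ms=2b
7) 6593.407ms=10b +1318.681ms=2b
Σ=12b of 12 (91bpm 4/4) — PASS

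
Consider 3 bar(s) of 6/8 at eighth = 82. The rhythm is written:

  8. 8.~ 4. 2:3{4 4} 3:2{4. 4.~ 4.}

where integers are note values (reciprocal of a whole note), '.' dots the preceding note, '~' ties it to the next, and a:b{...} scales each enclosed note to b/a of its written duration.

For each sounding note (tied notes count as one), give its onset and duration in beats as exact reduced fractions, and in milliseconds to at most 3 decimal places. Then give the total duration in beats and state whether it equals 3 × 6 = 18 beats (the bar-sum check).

1) 0.0ms=0b +1097.561ms=3/2b
2) 1097.561ms=3/2b +3292.683ms=9/2b
3) 4390.244ms=6b +2195.122ms=3b
4) 6585.366ms=9b +2195.122ms=3b
5) 8780.488ms=12b +1463.415ms=2b
6) 10243.902ms=14b +2926.829ms=4b
Σ=18b of 18 (82bpm 6/8) — PASS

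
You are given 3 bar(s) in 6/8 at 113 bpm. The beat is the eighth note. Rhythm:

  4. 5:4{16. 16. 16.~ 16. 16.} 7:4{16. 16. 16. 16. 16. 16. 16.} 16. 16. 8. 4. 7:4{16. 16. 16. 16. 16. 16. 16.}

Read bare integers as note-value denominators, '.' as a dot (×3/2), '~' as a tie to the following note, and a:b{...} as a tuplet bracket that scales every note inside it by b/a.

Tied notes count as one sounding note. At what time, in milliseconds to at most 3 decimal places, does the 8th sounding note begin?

note 8 onset = 48/7b = 3640.961ms

1. 0.0ms @ 0 + 1592.92ms (3)
2. 1592.92ms @ 3 + 318.584ms (3/5)
3. 1911.504ms @ 18/5 + 318.584ms (3/5)
4. 2230.088ms @ 21/5 + 637.168ms (6/5)
5. 2867.257ms @ 27/5 + 318.584ms (3/5)
6. 3185.841ms @ 6 + 227.56ms (3/7)
7. 3413.401ms @ 45/7 + 227.56ms (3/7)
8. 3640.961ms @ 48/7 + 227.56ms (3/7)
9. 3868.521ms @ 51/7 + 227.56ms (3/7)
10. 4096.081ms @ 54/7 + 227.56ms (3/7)
11. 4323.641ms @ 57/7 + 227.56ms (3/7)
12. 4551.201ms @ 60/7 + 227.56ms (3/7)
13. 4778.761ms @ 9 + 398.23ms (3/4)
14. 5176.991ms @ 39/4 + 398.23ms (3/4)
15. 5575.221ms @ 21/2 + 796.46ms (3/2)
16. 6371.681ms @ 12 + 1592.92ms (3)
17. 7964.602ms @ 15 + 227.56ms (3/7)
18. 8192.162ms @ 108/7 + 227.56ms (3/7)
19. 8419.722ms @ 111/7 + 227.56ms (3/7)
20. 8647.282ms @ 114/7 + 227.56ms (3/7)
21. 8874.842ms @ 117/7 + 227.56ms (3/7)
22. 9102.402ms @ 120/7 + 227.56ms (3/7)
23. 9329.962ms @ 123/7 + 227.56ms (3/7)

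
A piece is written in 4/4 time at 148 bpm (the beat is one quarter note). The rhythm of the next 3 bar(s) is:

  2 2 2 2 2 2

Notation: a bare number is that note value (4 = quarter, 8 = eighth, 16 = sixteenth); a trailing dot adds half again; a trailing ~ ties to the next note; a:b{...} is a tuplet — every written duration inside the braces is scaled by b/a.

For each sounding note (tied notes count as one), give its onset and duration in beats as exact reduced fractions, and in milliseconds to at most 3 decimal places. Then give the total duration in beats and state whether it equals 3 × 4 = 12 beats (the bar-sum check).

1) 0.0ms=0b +810.811ms=2b
2) 810.811ms=2b +810.811ms=2b
3) 1621.622ms=4b +810.811ms=2b
4) 2432.432ms=6b +810.811ms=2b
5) 3243.243ms=8b +810.811ms=2b
6) 4054.054ms=10b +810.811ms=2b
Σ=12b of 12 (148bpm 4/4) — PASS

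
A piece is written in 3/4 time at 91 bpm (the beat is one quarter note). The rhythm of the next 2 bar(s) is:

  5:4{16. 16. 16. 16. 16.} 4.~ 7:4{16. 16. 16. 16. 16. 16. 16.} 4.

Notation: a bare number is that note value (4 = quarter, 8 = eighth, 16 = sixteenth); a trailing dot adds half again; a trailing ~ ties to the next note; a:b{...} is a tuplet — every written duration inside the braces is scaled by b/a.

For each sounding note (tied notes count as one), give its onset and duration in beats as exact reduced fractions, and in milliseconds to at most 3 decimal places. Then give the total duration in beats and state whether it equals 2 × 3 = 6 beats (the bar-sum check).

1) 0.0ms=0b +197.802ms=3/10b
2) 197.802ms=3/10b +197.802ms=3/10b
3) 395.604ms=3/5b +197.802ms=3/10b
4) 593.407ms=9/10b +197.802ms=3/10b
5) 791.209ms=6/5b +197.802ms=3/10b
6) 989.011ms=3/2b +1130.298ms=12/7b
7) 2119.309ms=45/14b +141.287ms=3/14b
8) 2260.597ms=24/7b +141.287ms=3/14b
9) 2401.884ms=51/14b +141.287ms=3/14b
10) 2543.171ms=27/7b +141.287ms=3/14b
11) 2684.458ms=57/14b +141.287ms=3/14b
12) 2825.746ms=30/7b +141.287ms=3/14b
13) 2967.033ms=9/2b +989.011ms=3/2b
Σ=6b of 6 (91bpm 3/4) — PASS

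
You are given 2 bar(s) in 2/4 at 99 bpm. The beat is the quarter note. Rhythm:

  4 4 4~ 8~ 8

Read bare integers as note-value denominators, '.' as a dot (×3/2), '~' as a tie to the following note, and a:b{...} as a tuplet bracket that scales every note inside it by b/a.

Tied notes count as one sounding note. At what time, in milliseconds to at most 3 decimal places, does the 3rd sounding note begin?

note 3 onset = 2b = 1212.121ms

1. 0.0ms @ 0 + 606.061ms (1)
2. 606.061ms @ 1 + 606.061ms (1)
3. 1212.121ms @ 2 + 1212.121ms (2)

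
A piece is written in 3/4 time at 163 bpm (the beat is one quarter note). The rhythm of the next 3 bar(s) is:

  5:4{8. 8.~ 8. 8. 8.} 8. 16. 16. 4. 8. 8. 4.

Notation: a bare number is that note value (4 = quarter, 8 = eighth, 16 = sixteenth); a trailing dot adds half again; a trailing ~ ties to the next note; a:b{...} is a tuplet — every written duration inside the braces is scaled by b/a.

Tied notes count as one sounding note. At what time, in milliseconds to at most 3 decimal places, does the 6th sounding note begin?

1. 0.0ms @ 0 + 220.859ms (3/5)
2. 220.859ms @ 3/5 + 441.718ms (6/5)
3. 662.577ms @ 9/5 + 220.859ms (3/5)
4. 883.436ms @ 12/5 + 220.859ms (3/5)
5. 1104.294ms @ 3 + 276.074ms (3/4)
6. 1380.368ms @ 15/4 + 138.037ms (3/8)
7. 1518.405ms @ 33/8 + 138.037ms (3/8)
8. 1656.442ms @ 9/2 + 552.147ms (3/2)
9. 2208.589ms @ 6 + 276.074ms (3/4)
10. 2484.663ms @ 27/4 + 276.074ms (3/4)
11. 2760.736ms @ 15/2 + 552.147ms (3/2)

note 6 onset = 15/4b = 1380.368ms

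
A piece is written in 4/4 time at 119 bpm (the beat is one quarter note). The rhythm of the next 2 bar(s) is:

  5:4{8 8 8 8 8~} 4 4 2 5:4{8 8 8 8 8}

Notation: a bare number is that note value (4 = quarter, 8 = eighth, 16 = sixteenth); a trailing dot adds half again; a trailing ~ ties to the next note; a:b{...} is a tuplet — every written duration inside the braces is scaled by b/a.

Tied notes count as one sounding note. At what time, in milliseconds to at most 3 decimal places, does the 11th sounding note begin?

1. 0.0ms @ 0 + 201.681ms (2/5)
2. 201.681ms @ 2/5 + 201.681ms (2/5)
3. 403.361ms @ 4/5 + 201.681ms (2/5)
4. 605.042ms @ 6/5 + 201.681ms (2/5)
5. 806.723ms @ 8/5 + 705.882ms (7/5)
6. 1512.605ms @ 3 + 504.202ms (1)
7. 2016.807ms @ 4 + 1008.403ms (2)
8. 3025.21ms @ 6 + 201.681ms (2/5)
9. 3226.891ms @ 32/5 + 201.681ms (2/5)
10. 3428.571ms @ 34/5 + 201.681ms (2/5)
11. 3630.252ms @ 36/5 + 201.681ms (2/5)
12. 3831.933ms @ 38/5 + 201.681ms (2/5)

note 11 onset = 36/5b = 3630.252ms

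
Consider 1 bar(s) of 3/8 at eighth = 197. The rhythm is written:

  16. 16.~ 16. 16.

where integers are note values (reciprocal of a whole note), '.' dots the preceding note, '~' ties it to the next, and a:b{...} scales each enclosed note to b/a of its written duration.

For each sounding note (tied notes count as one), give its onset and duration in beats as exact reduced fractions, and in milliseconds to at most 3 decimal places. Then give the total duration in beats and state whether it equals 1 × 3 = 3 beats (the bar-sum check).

1) 0.0ms=0b +228.426ms=3/4b
2) 228.426ms=3/4b +456.853ms=3/2b
3) 685.279ms=9/4b +228.426ms=3/4b
Σ=3b of 3 (197bpm 3/8) — PASS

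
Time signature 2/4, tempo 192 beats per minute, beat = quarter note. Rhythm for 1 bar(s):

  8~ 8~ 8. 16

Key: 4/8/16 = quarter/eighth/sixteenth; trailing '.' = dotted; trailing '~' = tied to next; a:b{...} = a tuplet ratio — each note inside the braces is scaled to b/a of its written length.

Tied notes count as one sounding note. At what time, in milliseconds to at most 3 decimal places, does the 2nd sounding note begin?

note 2 onset = 7/4b = 546.875ms

1. 0.0ms @ 0 + 546.875ms (7/4)
2. 546.875ms @ 7/4 + 78.125ms (1/4)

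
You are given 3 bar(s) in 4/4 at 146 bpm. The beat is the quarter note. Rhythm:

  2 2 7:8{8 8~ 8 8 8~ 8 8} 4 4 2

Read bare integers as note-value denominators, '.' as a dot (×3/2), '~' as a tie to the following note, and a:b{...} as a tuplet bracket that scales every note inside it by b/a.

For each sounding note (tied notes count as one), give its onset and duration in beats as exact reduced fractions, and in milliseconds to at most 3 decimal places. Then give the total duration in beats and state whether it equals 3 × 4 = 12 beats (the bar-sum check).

1) 0.0ms=0b +821.918ms=2b
2) 821.918ms=2b +821.918ms=2b
3) 1643.836ms=4b +234.834ms=4/7b
4) 1878.669ms=32/7b +469.667ms=8/7b
5) 2348.337ms=40/7b +234.834ms=4/7b
6) 2583.17ms=44/7b +469.667ms=8/7b
7) 3052.838ms=52/7b +234.834ms=4/7b
8) 3287.671ms=8b +410.959ms=1b
9) 3698.63ms=9b +410.959ms=1b
10) 4109.589ms=10b +821.918ms=2b
Σ=12b of 12 (146bpm 4/4) — PASS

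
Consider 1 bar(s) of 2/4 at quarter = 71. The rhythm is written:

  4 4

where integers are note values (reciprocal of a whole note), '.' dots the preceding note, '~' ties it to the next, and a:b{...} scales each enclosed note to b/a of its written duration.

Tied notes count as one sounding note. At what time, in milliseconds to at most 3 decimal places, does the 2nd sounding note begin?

1. 0.0ms @ 0 + 845.07ms (1)
2. 845.07ms @ 1 + 845.07ms (1)

note 2 onset = 1b = 845.07ms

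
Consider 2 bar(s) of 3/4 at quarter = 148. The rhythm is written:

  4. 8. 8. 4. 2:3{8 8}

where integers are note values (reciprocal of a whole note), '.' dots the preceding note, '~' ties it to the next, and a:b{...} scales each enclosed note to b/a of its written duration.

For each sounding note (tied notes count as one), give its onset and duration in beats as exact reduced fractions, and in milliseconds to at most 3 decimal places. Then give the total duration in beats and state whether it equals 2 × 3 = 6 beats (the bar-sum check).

1) 0.0ms=0b +608.108ms=3/2b
2) 608.108ms=3/2b +304.054ms=3/4b
3) 912.162ms=9/4b +304.054ms=3/4b
4) 1216.216ms=3b +608.108ms=3/2b
5) 1824.324ms=9/2b +304.054ms=3/4b
6) 2128.378ms=21/4b +304.054ms=3/4b
Σ=6b of 6 (148bpm 3/4) — PASS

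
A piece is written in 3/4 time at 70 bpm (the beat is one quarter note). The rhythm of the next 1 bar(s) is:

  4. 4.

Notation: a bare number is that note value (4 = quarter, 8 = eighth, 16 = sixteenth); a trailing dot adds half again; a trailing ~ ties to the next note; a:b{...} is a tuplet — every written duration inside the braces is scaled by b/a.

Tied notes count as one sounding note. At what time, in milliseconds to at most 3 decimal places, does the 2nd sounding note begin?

1. 0.0ms @ 0 + 1285.714ms (3/2)
2. 1285.714ms @ 3/2 + 1285.714ms (3/2)

note 2 onset = 3/2b = 1285.714ms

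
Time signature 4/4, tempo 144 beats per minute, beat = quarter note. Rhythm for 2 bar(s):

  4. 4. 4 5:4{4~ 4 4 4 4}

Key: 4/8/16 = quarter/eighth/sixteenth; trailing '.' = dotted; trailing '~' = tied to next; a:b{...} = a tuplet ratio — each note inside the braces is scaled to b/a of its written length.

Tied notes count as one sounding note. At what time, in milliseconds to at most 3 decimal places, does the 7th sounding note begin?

note 7 onset = 36/5b = 3000.0ms

1. 0.0ms @ 0 + 625.0ms (3/2)
2. 625.0ms @ 3/2 + 625.0ms (3/2)
3. 1250.0ms @ 3 + 416.667ms (1)
4. 1666.667ms @ 4 + 666.667ms (8/5)
5. 2333.333ms @ 28/5 + 333.333ms (4/5)
6. 2666.667ms @ 32/5 + 333.333ms (4/5)
7. 3000.0ms @ 36/5 + 333.333ms (4/5)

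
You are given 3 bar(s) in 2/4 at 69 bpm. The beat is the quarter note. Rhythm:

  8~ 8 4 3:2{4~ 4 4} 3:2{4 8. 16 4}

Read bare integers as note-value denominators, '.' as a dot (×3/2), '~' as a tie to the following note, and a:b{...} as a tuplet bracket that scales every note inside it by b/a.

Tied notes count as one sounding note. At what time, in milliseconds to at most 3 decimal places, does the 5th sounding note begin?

note 5 onset = 4b = 3478.261ms

1. 0.0ms @ 0 + 869.565ms (1)
2. 869.565ms @ 1 + 869.565ms (1)
3. 1739.13ms @ 2 + 1159.42ms (4/3)
4. 2898.551ms @ 10/3 + 579.71ms (2/3)
5. 3478.261ms @ 4 + 579.71ms (2/3)
6. 4057.971ms @ 14/3 + 434.783ms (1/2)
7. 4492.754ms @ 31/6 + 144.928ms (1/6)
8. 4637.681ms @ 16/3 + 579.71ms (2/3)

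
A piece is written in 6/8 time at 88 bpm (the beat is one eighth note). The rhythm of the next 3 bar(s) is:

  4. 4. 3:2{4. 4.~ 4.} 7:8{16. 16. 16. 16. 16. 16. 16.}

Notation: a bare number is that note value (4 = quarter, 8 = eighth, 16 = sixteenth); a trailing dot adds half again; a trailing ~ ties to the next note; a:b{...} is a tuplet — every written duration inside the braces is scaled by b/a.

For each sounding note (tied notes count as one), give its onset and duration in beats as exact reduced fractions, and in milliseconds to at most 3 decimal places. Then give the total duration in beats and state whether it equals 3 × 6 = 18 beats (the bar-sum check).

1) 0.0ms=0b +2045.455ms=3b
2) 2045.455ms=3b +2045.455ms=3b
3) 4090.909ms=6b +1363.636ms=2b
4) 5454.545ms=8b +2727.273ms=4b
5) 8181.818ms=12b +584.416ms=6/7b
6) 8766.234ms=90/7b +584.416ms=6/7b
7) 9350.649ms=96/7b +584.416ms=6/7b
8) 9935.065ms=102/7b +584.416ms=6/7b
9) 10519.481ms=108/7b +584.416ms=6/7b
10) 11103.896ms=114/7b +584.416ms=6/7b
11) 11688.312ms=120/7b +584.416ms=6/7b
Σ=18b of 18 (88bpm 6/8) — PASS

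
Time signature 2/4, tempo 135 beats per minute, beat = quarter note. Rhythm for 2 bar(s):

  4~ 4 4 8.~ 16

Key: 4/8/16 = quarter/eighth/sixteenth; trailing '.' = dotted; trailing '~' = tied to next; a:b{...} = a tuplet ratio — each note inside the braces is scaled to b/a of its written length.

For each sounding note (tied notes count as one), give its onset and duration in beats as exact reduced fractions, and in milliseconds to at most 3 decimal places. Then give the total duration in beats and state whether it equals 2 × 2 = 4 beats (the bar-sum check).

1) 0.0ms=0b +888.889ms=2b
2) 888.889ms=2b +444.444ms=1b
3) 1333.333ms=3b +444.444ms=1b
Σ=4b of 4 (135bpm 2/4) — PASS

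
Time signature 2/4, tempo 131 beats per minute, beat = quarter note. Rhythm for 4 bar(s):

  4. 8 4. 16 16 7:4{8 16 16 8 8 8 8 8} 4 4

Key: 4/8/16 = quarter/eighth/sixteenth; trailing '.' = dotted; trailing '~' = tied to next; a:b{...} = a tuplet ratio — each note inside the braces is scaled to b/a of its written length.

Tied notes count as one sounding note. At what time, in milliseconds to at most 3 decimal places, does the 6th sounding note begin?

note 6 onset = 4b = 1832.061ms

1. 0.0ms @ 0 + 687.023ms (3/2)
2. 687.023ms @ 3/2 + 229.008ms (1/2)
3. 916.031ms @ 2 + 687.023ms (3/2)
4. 1603.053ms @ 7/2 + 114.504ms (1/4)
5. 1717.557ms @ 15/4 + 114.504ms (1/4)
6. 1832.061ms @ 4 + 130.862ms (2/7)
7. 1962.923ms @ 30/7 + 65.431ms (1/7)
8. 2028.353ms @ 31/7 + 65.431ms (1/7)
9. 2093.784ms @ 32/7 + 130.862ms (2/7)
10. 2224.646ms @ 34/7 + 130.862ms (2/7)
11. 2355.507ms @ 36/7 + 130.862ms (2/7)
12. 2486.369ms @ 38/7 + 130.862ms (2/7)
13. 2617.23ms @ 40/7 + 130.862ms (2/7)
14. 2748.092ms @ 6 + 458.015ms (1)
15. 3206.107ms @ 7 + 458.015ms (1)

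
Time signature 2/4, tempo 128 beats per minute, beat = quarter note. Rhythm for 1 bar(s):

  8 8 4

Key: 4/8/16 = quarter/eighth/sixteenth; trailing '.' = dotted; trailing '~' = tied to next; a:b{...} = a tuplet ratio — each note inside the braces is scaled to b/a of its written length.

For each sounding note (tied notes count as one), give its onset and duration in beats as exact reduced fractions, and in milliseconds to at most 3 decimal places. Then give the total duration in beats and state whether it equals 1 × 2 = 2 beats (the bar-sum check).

1) 0.0ms=0b +234.375ms=1/2b
2) 234.375ms=1/2b +234.375ms=1/2b
3) 468.75ms=1b +468.75ms=1b
Σ=2b of 2 (128bpm 2/4) — PASS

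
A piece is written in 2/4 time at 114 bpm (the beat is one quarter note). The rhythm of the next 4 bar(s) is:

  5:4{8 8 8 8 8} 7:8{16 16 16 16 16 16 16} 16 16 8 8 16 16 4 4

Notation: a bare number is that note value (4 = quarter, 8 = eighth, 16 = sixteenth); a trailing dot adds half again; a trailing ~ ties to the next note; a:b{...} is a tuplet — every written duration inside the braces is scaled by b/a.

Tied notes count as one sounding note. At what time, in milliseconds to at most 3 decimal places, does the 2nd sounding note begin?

note 2 onset = 2/5b = 210.526ms

1. 0.0ms @ 0 + 210.526ms (2/5)
2. 210.526ms @ 2/5 + 210.526ms (2/5)
3. 421.053ms @ 4/5 + 210.526ms (2/5)
4. 631.579ms @ 6/5 + 210.526ms (2/5)
5. 842.105ms @ 8/5 + 210.526ms (2/5)
6. 1052.632ms @ 2 + 150.376ms (2/7)
7. 1203.008ms @ 16/7 + 150.376ms (2/7)
8. 1353.383ms @ 18/7 + 150.376ms (2/7)
9. 1503.759ms @ 20/7 + 150.376ms (2/7)
10. 1654.135ms @ 22/7 + 150.376ms (2/7)
11. 1804.511ms @ 24/7 + 150.376ms (2/7)
12. 1954.887ms @ 26/7 + 150.376ms (2/7)
13. 2105.263ms @ 4 + 131.579ms (1/4)
14. 2236.842ms @ 17/4 + 131.579ms (1/4)
15. 2368.421ms @ 9/2 + 263.158ms (1/2)
16. 2631.579ms @ 5 + 263.158ms (1/2)
17. 2894.737ms @ 11/2 + 131.579ms (1/4)
18. 3026.316ms @ 23/4 + 131.579ms (1/4)
19. 3157.895ms @ 6 + 526.316ms (1)
20. 3684.211ms @ 7 + 526.316ms (1)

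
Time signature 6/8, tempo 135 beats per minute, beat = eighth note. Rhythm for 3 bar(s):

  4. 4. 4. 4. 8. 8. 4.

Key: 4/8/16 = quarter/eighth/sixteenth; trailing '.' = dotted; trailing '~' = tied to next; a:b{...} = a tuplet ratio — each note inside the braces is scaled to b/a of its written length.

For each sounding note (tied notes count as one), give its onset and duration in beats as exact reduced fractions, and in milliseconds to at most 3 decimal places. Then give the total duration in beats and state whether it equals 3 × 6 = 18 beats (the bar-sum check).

1) 0.0ms=0b +1333.333ms=3b
2) 1333.333ms=3b +1333.333ms=3b
3) 2666.667ms=6b +1333.333ms=3b
4) 4000.0ms=9b +1333.333ms=3b
5) 5333.333ms=12b +666.667ms=3/2b
6) 6000.0ms=27/2b +666.667ms=3/2b
7) 6666.667ms=15b +1333.333ms=3b
Σ=18b of 18 (135bpm 6/8) — PASS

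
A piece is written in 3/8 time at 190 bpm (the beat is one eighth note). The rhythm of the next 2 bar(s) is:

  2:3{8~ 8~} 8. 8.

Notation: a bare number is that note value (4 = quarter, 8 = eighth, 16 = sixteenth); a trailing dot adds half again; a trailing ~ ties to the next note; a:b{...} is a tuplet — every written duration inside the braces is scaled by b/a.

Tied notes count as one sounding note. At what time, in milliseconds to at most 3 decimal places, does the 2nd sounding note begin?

note 2 onset = 9/2b = 1421.053ms

1. 0.0ms @ 0 + 1421.053ms (9/2)
2. 1421.053ms @ 9/2 + 473.684ms (3/2)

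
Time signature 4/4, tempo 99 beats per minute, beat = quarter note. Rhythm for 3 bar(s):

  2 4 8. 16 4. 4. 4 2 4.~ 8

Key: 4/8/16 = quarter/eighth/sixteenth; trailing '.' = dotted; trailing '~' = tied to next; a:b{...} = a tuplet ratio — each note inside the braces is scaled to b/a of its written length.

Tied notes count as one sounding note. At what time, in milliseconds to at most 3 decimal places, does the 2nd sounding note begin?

1. 0.0ms @ 0 + 1212.121ms (2)
2. 1212.121ms @ 2 + 606.061ms (1)
3. 1818.182ms @ 3 + 454.545ms (3/4)
4. 2272.727ms @ 15/4 + 151.515ms (1/4)
5. 2424.242ms @ 4 + 909.091ms (3/2)
6. 3333.333ms @ 11/2 + 909.091ms (3/2)
7. 4242.424ms @ 7 + 606.061ms (1)
8. 4848.485ms @ 8 + 1212.121ms (2)
9. 6060.606ms @ 10 + 1212.121ms (2)

note 2 onset = 2b = 1212.121ms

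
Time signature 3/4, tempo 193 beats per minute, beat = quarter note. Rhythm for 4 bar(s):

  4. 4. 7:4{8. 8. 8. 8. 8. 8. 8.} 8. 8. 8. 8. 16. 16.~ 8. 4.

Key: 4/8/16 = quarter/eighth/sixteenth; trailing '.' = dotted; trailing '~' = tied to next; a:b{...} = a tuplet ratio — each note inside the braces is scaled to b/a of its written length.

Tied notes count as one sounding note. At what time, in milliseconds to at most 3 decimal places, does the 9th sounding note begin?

note 9 onset = 39/7b = 1732.05ms

1. 0.0ms @ 0 + 466.321ms (3/2)
2. 466.321ms @ 3/2 + 466.321ms (3/2)
3. 932.642ms @ 3 + 133.235ms (3/7)
4. 1065.877ms @ 24/7 + 133.235ms (3/7)
5. 1199.112ms @ 27/7 + 133.235ms (3/7)
6. 1332.346ms @ 30/7 + 133.235ms (3/7)
7. 1465.581ms @ 33/7 + 133.235ms (3/7)
8. 1598.816ms @ 36/7 + 133.235ms (3/7)
9. 1732.05ms @ 39/7 + 133.235ms (3/7)
10. 1865.285ms @ 6 + 233.161ms (3/4)
11. 2098.446ms @ 27/4 + 233.161ms (3/4)
12. 2331.606ms @ 15/2 + 233.161ms (3/4)
13. 2564.767ms @ 33/4 + 233.161ms (3/4)
14. 2797.927ms @ 9 + 116.58ms (3/8)
15. 2914.508ms @ 75/8 + 349.741ms (9/8)
16. 3264.249ms @ 21/2 + 466.321ms (3/2)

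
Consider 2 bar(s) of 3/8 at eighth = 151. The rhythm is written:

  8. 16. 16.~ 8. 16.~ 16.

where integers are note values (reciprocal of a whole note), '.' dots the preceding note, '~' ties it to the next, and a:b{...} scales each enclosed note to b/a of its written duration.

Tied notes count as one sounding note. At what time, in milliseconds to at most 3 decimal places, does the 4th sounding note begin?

note 4 onset = 9/2b = 1788.079ms

1. 0.0ms @ 0 + 596.026ms (3/2)
2. 596.026ms @ 3/2 + 298.013ms (3/4)
3. 894.04ms @ 9/4 + 894.04ms (9/4)
4. 1788.079ms @ 9/2 + 596.026ms (3/2)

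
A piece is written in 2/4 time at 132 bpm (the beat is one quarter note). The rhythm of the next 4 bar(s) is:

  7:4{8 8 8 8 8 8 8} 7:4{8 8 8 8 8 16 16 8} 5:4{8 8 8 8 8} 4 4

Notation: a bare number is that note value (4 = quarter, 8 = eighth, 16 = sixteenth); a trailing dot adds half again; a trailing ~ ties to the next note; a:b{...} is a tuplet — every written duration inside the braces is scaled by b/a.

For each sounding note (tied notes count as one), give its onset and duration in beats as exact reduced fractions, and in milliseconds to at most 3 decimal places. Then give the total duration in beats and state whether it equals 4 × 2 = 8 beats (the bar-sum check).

1) 0.0ms=0b +129.87ms=2/7b
2) 129.87ms=2/7b +129.87ms=2/7b
3) 259.74ms=4/7b +129.87ms=2/7b
4) 389.61ms=6/7b +129.87ms=2/7b
5) 519.481ms=8/7b +129.87ms=2/7b
6) 649.351ms=10/7b +129.87ms=2/7b
7) 779.221ms=12/7b +129.87ms=2/7b
8) 909.091ms=2b +129.87ms=2/7b
9) 1038.961ms=16/7b +129.87ms=2/7b
10) 1168.831ms=18/7b +129.87ms=2/7b
11) 1298.701ms=20/7b +129.87ms=2/7b
12) 1428.571ms=22/7b +129.87ms=2/7b
13) 1558.442ms=24/7b +64.935ms=1/7b
14) 1623.377ms=25/7b +64.935ms=1/7b
15) 1688.312ms=26/7b +129.87ms=2/7b
16) 1818.182ms=4b +181.818ms=2/5b
17) 2000.0ms=22/5b +181.818ms=2/5b
18) 2181.818ms=24/5b +181.818ms=2/5b
19) 2363.636ms=26/5b +181.818ms=2/5b
20) 2545.455ms=28/5b +181.818ms=2/5b
21) 2727.273ms=6b +454.545ms=1b
22) 3181.818ms=7b +454.545ms=1b
Σ=8b of 8 (132bpm 2/4) — PASS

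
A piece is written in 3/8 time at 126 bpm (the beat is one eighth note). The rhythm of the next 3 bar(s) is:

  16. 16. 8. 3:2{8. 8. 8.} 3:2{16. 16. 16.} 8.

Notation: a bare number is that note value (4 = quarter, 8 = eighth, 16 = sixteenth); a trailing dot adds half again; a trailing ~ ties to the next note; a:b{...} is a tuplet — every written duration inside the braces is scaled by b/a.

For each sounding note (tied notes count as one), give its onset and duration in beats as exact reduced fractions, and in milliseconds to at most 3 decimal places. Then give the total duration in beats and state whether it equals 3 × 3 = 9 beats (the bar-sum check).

1) 0.0ms=0b +357.143ms=3/4b
2) 357.143ms=3/4b +357.143ms=3/4b
3) 714.286ms=3/2b +714.286ms=3/2b
4) 1428.571ms=3b +476.19ms=1b
5) 1904.762ms=4b +476.19ms=1b
6) 2380.952ms=5b +476.19ms=1b
7) 2857.143ms=6b +238.095ms=1/2b
8) 3095.238ms=13/2b +238.095ms=1/2b
9) 3333.333ms=7b +238.095ms=1/2b
10) 3571.429ms=15/2b +714.286ms=3/2b
Σ=9b of 9 (126bpm 3/8) — PASS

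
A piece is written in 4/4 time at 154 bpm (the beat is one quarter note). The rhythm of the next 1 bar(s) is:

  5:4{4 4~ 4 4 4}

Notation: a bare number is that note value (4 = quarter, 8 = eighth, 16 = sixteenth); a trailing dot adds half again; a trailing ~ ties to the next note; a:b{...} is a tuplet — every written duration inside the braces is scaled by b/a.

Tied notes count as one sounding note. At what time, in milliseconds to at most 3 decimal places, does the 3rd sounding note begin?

note 3 onset = 12/5b = 935.065ms

1. 0.0ms @ 0 + 311.688ms (4/5)
2. 311.688ms @ 4/5 + 623.377ms (8/5)
3. 935.065ms @ 12/5 + 311.688ms (4/5)
4. 1246.753ms @ 16/5 + 311.688ms (4/5)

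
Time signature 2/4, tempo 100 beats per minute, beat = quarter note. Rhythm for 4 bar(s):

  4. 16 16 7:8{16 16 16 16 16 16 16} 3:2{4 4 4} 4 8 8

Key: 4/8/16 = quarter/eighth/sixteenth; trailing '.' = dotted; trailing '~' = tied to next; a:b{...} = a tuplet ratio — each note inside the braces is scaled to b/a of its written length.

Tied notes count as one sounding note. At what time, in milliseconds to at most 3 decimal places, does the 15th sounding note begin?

note 15 onset = 7b = 4200.0ms

1. 0.0ms @ 0 + 900.0ms (3/2)
2. 900.0ms @ 3/2 + 150.0ms (1/4)
3. 1050.0ms @ 7/4 + 150.0ms (1/4)
4. 1200.0ms @ 2 + 171.429ms (2/7)
5. 1371.429ms @ 16/7 + 171.429ms (2/7)
6. 1542.857ms @ 18/7 + 171.429ms (2/7)
7. 1714.286ms @ 20/7 + 171.429ms (2/7)
8. 1885.714ms @ 22/7 + 171.429ms (2/7)
9. 2057.143ms @ 24/7 + 171.429ms (2/7)
10. 2228.571ms @ 26/7 + 171.429ms (2/7)
11. 2400.0ms @ 4 + 400.0ms (2/3)
12. 2800.0ms @ 14/3 + 400.0ms (2/3)
13. 3200.0ms @ 16/3 + 400.0ms (2/3)
14. 3600.0ms @ 6 + 600.0ms (1)
15. 4200.0ms @ 7 + 300.0ms (1/2)
16. 4500.0ms @ 15/2 + 300.0ms (1/2)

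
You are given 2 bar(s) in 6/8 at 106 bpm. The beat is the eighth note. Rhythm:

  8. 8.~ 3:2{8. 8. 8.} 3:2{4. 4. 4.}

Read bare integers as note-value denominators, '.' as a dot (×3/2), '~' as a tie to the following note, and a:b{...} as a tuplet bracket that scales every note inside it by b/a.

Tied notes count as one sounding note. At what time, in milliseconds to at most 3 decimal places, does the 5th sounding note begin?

note 5 onset = 6b = 3396.226ms

1. 0.0ms @ 0 + 849.057ms (3/2)
2. 849.057ms @ 3/2 + 1415.094ms (5/2)
3. 2264.151ms @ 4 + 566.038ms (1)
4. 2830.189ms @ 5 + 566.038ms (1)
5. 3396.226ms @ 6 + 1132.075ms (2)
6. 4528.302ms @ 8 + 1132.075ms (2)
7. 5660.377ms @ 10 + 1132.075ms (2)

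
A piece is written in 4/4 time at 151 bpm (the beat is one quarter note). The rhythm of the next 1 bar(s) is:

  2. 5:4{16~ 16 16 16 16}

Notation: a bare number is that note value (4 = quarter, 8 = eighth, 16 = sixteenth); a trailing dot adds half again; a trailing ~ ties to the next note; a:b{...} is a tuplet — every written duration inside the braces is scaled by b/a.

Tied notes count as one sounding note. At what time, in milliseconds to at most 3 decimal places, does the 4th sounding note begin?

note 4 onset = 18/5b = 1430.464ms

1. 0.0ms @ 0 + 1192.053ms (3)
2. 1192.053ms @ 3 + 158.94ms (2/5)
3. 1350.993ms @ 17/5 + 79.47ms (1/5)
4. 1430.464ms @ 18/5 + 79.47ms (1/5)
5. 1509.934ms @ 19/5 + 79.47ms (1/5)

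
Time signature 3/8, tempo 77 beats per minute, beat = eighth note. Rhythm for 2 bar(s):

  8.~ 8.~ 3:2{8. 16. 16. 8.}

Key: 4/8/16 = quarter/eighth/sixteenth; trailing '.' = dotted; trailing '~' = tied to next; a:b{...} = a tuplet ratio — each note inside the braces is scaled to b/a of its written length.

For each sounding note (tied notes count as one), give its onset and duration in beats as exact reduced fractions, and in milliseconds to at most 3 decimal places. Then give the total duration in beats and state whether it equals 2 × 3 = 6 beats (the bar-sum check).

1) 0.0ms=0b +3116.883ms=4b
2) 3116.883ms=4b +389.61ms=1/2b
3) 3506.494ms=9/2b +389.61ms=1/2b
4) 3896.104ms=5b +779.221ms=1b
Σ=6b of 6 (77bpm 3/8) — PASS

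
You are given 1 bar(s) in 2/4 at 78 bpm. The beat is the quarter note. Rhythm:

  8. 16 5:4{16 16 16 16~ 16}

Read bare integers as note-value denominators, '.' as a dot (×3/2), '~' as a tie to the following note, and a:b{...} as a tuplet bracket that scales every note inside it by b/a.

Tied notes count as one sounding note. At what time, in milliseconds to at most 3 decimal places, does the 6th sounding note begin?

note 6 onset = 8/5b = 1230.769ms

1. 0.0ms @ 0 + 576.923ms (3/4)
2. 576.923ms @ 3/4 + 192.308ms (1/4)
3. 769.231ms @ 1 + 153.846ms (1/5)
4. 923.077ms @ 6/5 + 153.846ms (1/5)
5. 1076.923ms @ 7/5 + 153.846ms (1/5)
6. 1230.769ms @ 8/5 + 307.692ms (2/5)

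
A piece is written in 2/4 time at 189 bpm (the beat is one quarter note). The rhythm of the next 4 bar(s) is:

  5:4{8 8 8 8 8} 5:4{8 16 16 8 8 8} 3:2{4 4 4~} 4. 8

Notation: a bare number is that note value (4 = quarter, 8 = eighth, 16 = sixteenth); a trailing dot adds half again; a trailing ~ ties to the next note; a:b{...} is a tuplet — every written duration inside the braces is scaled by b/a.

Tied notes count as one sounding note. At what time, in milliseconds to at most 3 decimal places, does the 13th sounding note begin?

1. 0.0ms @ 0 + 126.984ms (2/5)
2. 126.984ms @ 2/5 + 126.984ms (2/5)
3. 253.968ms @ 4/5 + 126.984ms (2/5)
4. 380.952ms @ 6/5 + 126.984ms (2/5)
5. 507.937ms @ 8/5 + 126.984ms (2/5)
6. 634.921ms @ 2 + 126.984ms (2/5)
7. 761.905ms @ 12/5 + 63.492ms (1/5)
8. 825.397ms @ 13/5 + 63.492ms (1/5)
9. 888.889ms @ 14/5 + 126.984ms (2/5)
10. 1015.873ms @ 16/5 + 126.984ms (2/5)
11. 1142.857ms @ 18/5 + 126.984ms (2/5)
12. 1269.841ms @ 4 + 211.64ms (2/3)
13. 1481.481ms @ 14/3 + 211.64ms (2/3)
14. 1693.122ms @ 16/3 + 687.831ms (13/6)
15. 2380.952ms @ 15/2 + 158.73ms (1/2)

note 13 onset = 14/3b = 1481.481ms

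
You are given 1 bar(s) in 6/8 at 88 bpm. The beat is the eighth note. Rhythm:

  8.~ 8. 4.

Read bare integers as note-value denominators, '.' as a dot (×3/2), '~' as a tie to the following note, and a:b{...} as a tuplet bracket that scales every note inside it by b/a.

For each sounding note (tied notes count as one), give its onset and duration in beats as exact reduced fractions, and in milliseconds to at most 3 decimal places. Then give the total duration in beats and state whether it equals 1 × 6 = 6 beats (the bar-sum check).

1) 0.0ms=0b +2045.455ms=3b
2) 2045.455ms=3b +2045.455ms=3b
Σ=6b of 6 (88bpm 6/8) — PASS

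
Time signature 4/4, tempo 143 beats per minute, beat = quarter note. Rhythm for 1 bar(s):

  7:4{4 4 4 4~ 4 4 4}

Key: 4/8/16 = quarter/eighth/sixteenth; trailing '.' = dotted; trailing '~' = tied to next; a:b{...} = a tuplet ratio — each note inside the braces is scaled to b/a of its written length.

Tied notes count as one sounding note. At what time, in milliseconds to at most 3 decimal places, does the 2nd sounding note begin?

1. 0.0ms @ 0 + 239.76ms (4/7)
2. 239.76ms @ 4/7 + 239.76ms (4/7)
3. 479.52ms @ 8/7 + 239.76ms (4/7)
4. 719.281ms @ 12/7 + 479.52ms (8/7)
5. 1198.801ms @ 20/7 + 239.76ms (4/7)
6. 1438.561ms @ 24/7 + 239.76ms (4/7)

note 2 onset = 4/7b = 239.76ms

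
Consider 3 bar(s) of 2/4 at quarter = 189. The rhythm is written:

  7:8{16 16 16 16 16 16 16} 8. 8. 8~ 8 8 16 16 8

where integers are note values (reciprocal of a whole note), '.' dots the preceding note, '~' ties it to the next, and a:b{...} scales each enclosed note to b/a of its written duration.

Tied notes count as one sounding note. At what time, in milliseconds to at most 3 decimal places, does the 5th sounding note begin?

note 5 onset = 8/7b = 362.812ms

1. 0.0ms @ 0 + 90.703ms (2/7)
2. 90.703ms @ 2/7 + 90.703ms (2/7)
3. 181.406ms @ 4/7 + 90.703ms (2/7)
4. 272.109ms @ 6/7 + 90.703ms (2/7)
5. 362.812ms @ 8/7 + 90.703ms (2/7)
6. 453.515ms @ 10/7 + 90.703ms (2/7)
7. 544.218ms @ 12/7 + 90.703ms (2/7)
8. 634.921ms @ 2 + 238.095ms (3/4)
9. 873.016ms @ 11/4 + 238.095ms (3/4)
10. 1111.111ms @ 7/2 + 317.46ms (1)
11. 1428.571ms @ 9/2 + 158.73ms (1/2)
12. 1587.302ms @ 5 + 79.365ms (1/4)
13. 1666.667ms @ 21/4 + 79.365ms (1/4)
14. 1746.032ms @ 11/2 + 158.73ms (1/2)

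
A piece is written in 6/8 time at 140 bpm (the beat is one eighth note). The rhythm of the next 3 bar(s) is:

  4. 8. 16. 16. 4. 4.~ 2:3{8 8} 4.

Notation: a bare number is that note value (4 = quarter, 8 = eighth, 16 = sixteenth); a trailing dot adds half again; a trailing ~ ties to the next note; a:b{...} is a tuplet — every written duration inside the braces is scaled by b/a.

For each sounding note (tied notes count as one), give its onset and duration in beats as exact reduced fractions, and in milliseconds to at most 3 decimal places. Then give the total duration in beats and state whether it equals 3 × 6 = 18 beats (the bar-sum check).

1) 0.0ms=0b +1285.714ms=3b
2) 1285.714ms=3b +642.857ms=3/2b
3) 1928.571ms=9/2b +321.429ms=3/4b
4) 2250.0ms=21/4b +321.429ms=3/4b
5) 2571.429ms=6b +1285.714ms=3b
6) 3857.143ms=9b +1928.571ms=9/2b
7) 5785.714ms=27/2b +642.857ms=3/2b
8) 6428.571ms=15b +1285.714ms=3b
Σ=18b of 18 (140bpm 6/8) — PASS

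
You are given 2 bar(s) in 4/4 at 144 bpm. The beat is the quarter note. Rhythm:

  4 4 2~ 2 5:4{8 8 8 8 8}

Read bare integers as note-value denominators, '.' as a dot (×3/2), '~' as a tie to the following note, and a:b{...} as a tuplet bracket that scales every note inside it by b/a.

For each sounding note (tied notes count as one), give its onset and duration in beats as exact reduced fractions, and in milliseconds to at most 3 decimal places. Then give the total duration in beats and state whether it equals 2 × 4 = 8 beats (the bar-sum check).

1) 0.0ms=0b +416.667ms=1b
2) 416.667ms=1b +416.667ms=1b
3) 833.333ms=2b +1666.667ms=4b
4) 2500.0ms=6b +166.667ms=2/5b
5) 2666.667ms=32/5b +166.667ms=2/5b
6) 2833.333ms=34/5b +166.667ms=2/5b
7) 3000.0ms=36/5b +166.667ms=2/5b
8) 3166.667ms=38/5b +166.667ms=2/5b
Σ=8b of 8 (144bpm 4/4) — PASS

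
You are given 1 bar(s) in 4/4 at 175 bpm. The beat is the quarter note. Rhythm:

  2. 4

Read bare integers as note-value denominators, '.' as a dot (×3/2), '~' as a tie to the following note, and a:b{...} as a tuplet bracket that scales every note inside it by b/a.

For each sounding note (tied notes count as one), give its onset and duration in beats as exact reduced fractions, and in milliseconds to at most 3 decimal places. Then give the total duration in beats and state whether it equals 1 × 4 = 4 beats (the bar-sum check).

1) 0.0ms=0b +1028.571ms=3b
2) 1028.571ms=3b +342.857ms=1b
Σ=4b of 4 (175bpm 4/4) — PASS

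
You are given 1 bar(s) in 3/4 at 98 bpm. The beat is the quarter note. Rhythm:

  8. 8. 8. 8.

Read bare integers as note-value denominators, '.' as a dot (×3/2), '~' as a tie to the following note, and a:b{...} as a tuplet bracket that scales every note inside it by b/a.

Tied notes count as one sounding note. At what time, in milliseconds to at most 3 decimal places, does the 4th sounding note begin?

1. 0.0ms @ 0 + 459.184ms (3/4)
2. 459.184ms @ 3/4 + 459.184ms (3/4)
3. 918.367ms @ 3/2 + 459.184ms (3/4)
4. 1377.551ms @ 9/4 + 459.184ms (3/4)

note 4 onset = 9/4b = 1377.551ms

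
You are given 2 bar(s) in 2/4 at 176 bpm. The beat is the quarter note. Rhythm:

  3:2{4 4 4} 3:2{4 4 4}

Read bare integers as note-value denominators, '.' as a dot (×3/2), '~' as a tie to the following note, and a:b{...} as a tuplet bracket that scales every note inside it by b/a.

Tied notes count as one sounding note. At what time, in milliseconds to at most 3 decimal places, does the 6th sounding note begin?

note 6 onset = 10/3b = 1136.364ms

1. 0.0ms @ 0 + 227.273ms (2/3)
2. 227.273ms @ 2/3 + 227.273ms (2/3)
3. 454.545ms @ 4/3 + 227.273ms (2/3)
4. 681.818ms @ 2 + 227.273ms (2/3)
5. 909.091ms @ 8/3 + 227.273ms (2/3)
6. 1136.364ms @ 10/3 + 227.273ms (2/3)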